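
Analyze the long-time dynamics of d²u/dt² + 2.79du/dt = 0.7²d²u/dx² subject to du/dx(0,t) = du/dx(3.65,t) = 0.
Long-time behavior: u → constant (steady state). Damping (γ=2.79) dissipates the nonconstant modes; with Neumann BCs the spatial average obeys M''+γM'=0 and tends to a finite limit.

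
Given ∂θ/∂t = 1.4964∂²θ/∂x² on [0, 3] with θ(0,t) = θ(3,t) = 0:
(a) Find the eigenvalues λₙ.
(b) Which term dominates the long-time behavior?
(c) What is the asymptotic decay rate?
Eigenvalues: λₙ = 1.4964n²π²/3².
First three modes:
  n=1: λ₁ = 1.4964π²/3² ≈ 1.641
  n=2: λ₂ = 5.9856π²/3² ≈ 6.564 (4× faster decay)
  n=3: λ₃ = 13.4676π²/3² ≈ 14.769 (9× faster decay)
As t → ∞, higher modes decay exponentially faster. The n=1 mode dominates: θ ~ c₁ sin(πx/3) e^{-λ₁t}.
Decay rate: λ₁ = 1.4964π²/3² ≈ 1.641.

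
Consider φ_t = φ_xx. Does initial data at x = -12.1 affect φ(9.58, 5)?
Yes, for any finite x. The heat equation has infinite propagation speed, so all initial data affects all points at any t > 0.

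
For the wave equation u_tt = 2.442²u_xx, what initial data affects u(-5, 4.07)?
Domain of dependence: [-14.93894, 4.93894]. Signals travel at speed 2.442, so data within |x - -5| ≤ 2.442·4.07 = 9.93894 can reach the point.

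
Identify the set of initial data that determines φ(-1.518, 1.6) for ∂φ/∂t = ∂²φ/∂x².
The entire real line. The heat equation has infinite propagation speed: any initial disturbance instantly affects all points (though exponentially small far away).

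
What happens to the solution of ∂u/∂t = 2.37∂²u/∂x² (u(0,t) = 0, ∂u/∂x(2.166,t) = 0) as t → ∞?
u → 0. Heat escapes through the Dirichlet boundary.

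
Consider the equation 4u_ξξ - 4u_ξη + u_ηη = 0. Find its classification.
Parabolic. (A = 4, B = -4, C = 1 gives B² - 4AC = 0.)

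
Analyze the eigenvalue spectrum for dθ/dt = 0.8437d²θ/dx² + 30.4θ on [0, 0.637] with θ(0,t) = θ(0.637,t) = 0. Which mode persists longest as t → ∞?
Eigenvalues: λₙ = 0.8437n²π²/0.637² - 30.4.
First three modes:
  n=1: λ₁ = 0.8437π²/0.637² - 30.4 ≈ -9.879
  n=2: λ₂ = 3.3748π²/0.637² - 30.4 ≈ 51.686
  n=3: λ₃ = 7.5933π²/0.637² - 30.4 ≈ 154.293
Since 0.8437π²/0.637² ≈ 20.521 < 30.4, λ₁ < 0.
The n=1 mode grows fastest (−λₙ is largest for n=1) → dominates.
Asymptotic: θ ~ c₁ sin(πx/0.637) e^{9.879t} (exponential growth at rate −λ₁ ≈ 9.879).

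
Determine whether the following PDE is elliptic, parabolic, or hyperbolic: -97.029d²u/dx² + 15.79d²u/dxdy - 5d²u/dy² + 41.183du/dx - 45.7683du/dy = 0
Coefficients: A = -97.029, B = 15.79, C = -5. B² - 4AC = -1691.2559, which is negative, so the equation is elliptic.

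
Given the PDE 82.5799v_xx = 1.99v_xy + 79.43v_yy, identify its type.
Rewriting in standard form: 82.5799v_xx - 1.99v_xy - 79.43v_yy = 0. The second-order coefficients are A = 82.5799, B = -1.99, C = -79.43. Since B² - 4AC = 26241.245928 > 0, this is a hyperbolic PDE.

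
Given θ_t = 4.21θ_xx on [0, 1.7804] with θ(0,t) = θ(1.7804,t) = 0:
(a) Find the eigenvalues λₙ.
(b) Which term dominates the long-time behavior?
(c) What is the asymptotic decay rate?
Eigenvalues: λₙ = 4.21n²π²/1.7804².
First three modes:
  n=1: λ₁ = 4.21π²/1.7804² ≈ 13.108
  n=2: λ₂ = 16.84π²/1.7804² ≈ 52.433 (4× faster decay)
  n=3: λ₃ = 37.89π²/1.7804² ≈ 117.975 (9× faster decay)
As t → ∞, higher modes decay exponentially faster. The n=1 mode dominates: θ ~ c₁ sin(πx/1.7804) e^{-λ₁t}.
Decay rate: λ₁ = 4.21π²/1.7804² ≈ 13.108.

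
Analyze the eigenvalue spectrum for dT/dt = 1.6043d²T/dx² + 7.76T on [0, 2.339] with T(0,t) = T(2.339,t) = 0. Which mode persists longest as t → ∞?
Eigenvalues: λₙ = 1.6043n²π²/2.339² - 7.76.
First three modes:
  n=1: λ₁ = 1.6043π²/2.339² - 7.76 ≈ -4.866
  n=2: λ₂ = 6.4172π²/2.339² - 7.76 ≈ 3.817
  n=3: λ₃ = 14.4387π²/2.339² - 7.76 ≈ 18.288
Since 1.6043π²/2.339² ≈ 2.894 < 7.76, λ₁ < 0.
The n=1 mode grows fastest (−λₙ is largest for n=1) → dominates.
Asymptotic: T ~ c₁ sin(πx/2.339) e^{4.866t} (exponential growth at rate −λ₁ ≈ 4.866).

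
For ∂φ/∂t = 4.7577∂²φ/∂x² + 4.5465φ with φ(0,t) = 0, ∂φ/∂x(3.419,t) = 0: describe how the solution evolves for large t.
φ grows unboundedly. Reaction dominates diffusion (r=4.5465 > κπ²/(4L²)≈1); solution grows exponentially.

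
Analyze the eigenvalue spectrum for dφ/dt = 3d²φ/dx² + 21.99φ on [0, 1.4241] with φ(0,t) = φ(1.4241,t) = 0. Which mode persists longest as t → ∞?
Eigenvalues: λₙ = 3n²π²/1.4241² - 21.99.
First three modes:
  n=1: λ₁ = 3π²/1.4241² - 21.99 ≈ -7.39
  n=2: λ₂ = 12π²/1.4241² - 21.99 ≈ 36.408
  n=3: λ₃ = 27π²/1.4241² - 21.99 ≈ 109.406
Since 3π²/1.4241² ≈ 14.6 < 21.99, λ₁ < 0.
The n=1 mode grows fastest (−λₙ is largest for n=1) → dominates.
Asymptotic: φ ~ c₁ sin(πx/1.4241) e^{7.39t} (exponential growth at rate −λ₁ ≈ 7.39).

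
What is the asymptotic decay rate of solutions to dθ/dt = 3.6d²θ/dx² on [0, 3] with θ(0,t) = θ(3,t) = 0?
Eigenvalues: λₙ = 3.6n²π²/3².
First three modes:
  n=1: λ₁ = 3.6π²/3² ≈ 3.948
  n=2: λ₂ = 14.4π²/3² ≈ 15.791 (4× faster decay)
  n=3: λ₃ = 32.4π²/3² ≈ 35.531 (9× faster decay)
As t → ∞, higher modes decay exponentially faster. The n=1 mode dominates: θ ~ c₁ sin(πx/3) e^{-λ₁t}.
Decay rate: λ₁ = 3.6π²/3² ≈ 3.948.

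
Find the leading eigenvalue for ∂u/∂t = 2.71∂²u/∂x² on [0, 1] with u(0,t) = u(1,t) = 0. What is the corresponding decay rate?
Eigenvalues: λₙ = 2.71n²π².
First three modes:
  n=1: λ₁ = 2.71π² ≈ 26.747
  n=2: λ₂ = 10.84π² ≈ 106.987 (4× faster decay)
  n=3: λ₃ = 24.39π² ≈ 240.72 (9× faster decay)
As t → ∞, higher modes decay exponentially faster. The n=1 mode dominates: u ~ c₁ sin(πx) e^{-λ₁t}.
Decay rate: λ₁ = 2.71π² ≈ 26.747.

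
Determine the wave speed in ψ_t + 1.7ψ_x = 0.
Speed = 1.7. Information travels along x - 1.7t = const (rightward).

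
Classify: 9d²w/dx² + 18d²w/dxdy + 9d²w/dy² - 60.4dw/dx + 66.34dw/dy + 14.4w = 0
Parabolic (discriminant = 0).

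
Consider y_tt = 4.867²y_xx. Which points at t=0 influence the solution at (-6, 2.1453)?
Domain of dependence: [-16.4411751, 4.4411751]. Signals travel at speed 4.867, so data within |x - -6| ≤ 4.867·2.1453 = 10.4411751 can reach the point.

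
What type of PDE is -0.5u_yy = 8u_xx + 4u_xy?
Rewriting in standard form: -8u_xx - 4u_xy - 0.5u_yy = 0. With A = -8, B = -4, C = -0.5, the discriminant is 0. This is a parabolic PDE.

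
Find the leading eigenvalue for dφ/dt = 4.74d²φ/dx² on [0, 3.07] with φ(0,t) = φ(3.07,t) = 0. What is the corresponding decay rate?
Eigenvalues: λₙ = 4.74n²π²/3.07².
First three modes:
  n=1: λ₁ = 4.74π²/3.07² ≈ 4.964
  n=2: λ₂ = 18.96π²/3.07² ≈ 19.855 (4× faster decay)
  n=3: λ₃ = 42.66π²/3.07² ≈ 44.673 (9× faster decay)
As t → ∞, higher modes decay exponentially faster. The n=1 mode dominates: φ ~ c₁ sin(πx/3.07) e^{-λ₁t}.
Decay rate: λ₁ = 4.74π²/3.07² ≈ 4.964.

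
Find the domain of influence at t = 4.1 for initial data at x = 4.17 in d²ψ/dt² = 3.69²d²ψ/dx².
Domain of influence: [-10.959, 19.299]. Data at x = 4.17 spreads outward at speed 3.69.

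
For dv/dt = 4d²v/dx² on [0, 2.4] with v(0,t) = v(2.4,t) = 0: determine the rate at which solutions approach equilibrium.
Eigenvalues: λₙ = 4n²π²/2.4².
First three modes:
  n=1: λ₁ = 4π²/2.4² ≈ 6.854
  n=2: λ₂ = 16π²/2.4² ≈ 27.416 (4× faster decay)
  n=3: λ₃ = 36π²/2.4² ≈ 61.685 (9× faster decay)
As t → ∞, higher modes decay exponentially faster. The n=1 mode dominates: v ~ c₁ sin(πx/2.4) e^{-λ₁t}.
Decay rate: λ₁ = 4π²/2.4² ≈ 6.854.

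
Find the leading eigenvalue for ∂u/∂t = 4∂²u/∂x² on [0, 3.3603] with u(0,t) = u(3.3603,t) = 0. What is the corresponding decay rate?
Eigenvalues: λₙ = 4n²π²/3.3603².
First three modes:
  n=1: λ₁ = 4π²/3.3603² ≈ 3.496
  n=2: λ₂ = 16π²/3.3603² ≈ 13.985 (4× faster decay)
  n=3: λ₃ = 36π²/3.3603² ≈ 31.466 (9× faster decay)
As t → ∞, higher modes decay exponentially faster. The n=1 mode dominates: u ~ c₁ sin(πx/3.3603) e^{-λ₁t}.
Decay rate: λ₁ = 4π²/3.3603² ≈ 3.496.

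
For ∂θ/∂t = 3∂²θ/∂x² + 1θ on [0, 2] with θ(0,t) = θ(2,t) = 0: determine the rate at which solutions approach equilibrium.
Eigenvalues: λₙ = 3n²π²/2² - 1.
First three modes:
  n=1: λ₁ = 3π²/2² - 1 ≈ 6.402
  n=2: λ₂ = 12π²/2² - 1 ≈ 28.609
  n=3: λ₃ = 27π²/2² - 1 ≈ 65.62
Since 3π²/2² ≈ 7.402 > 1, all λₙ > 0.
The n=1 mode decays slowest → dominates as t → ∞.
Asymptotic: θ ~ c₁ sin(πx/2) e^{-λ₁t} with decay rate λ₁ ≈ 6.402.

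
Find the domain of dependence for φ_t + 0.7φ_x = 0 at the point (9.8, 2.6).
A single point: x = 7.98. The characteristic through (9.8, 2.6) is x - 0.7t = const, so x = 9.8 - 0.7·2.6 = 7.98.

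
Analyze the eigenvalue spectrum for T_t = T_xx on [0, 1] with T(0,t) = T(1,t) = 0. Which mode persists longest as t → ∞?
Eigenvalues: λₙ = n²π².
First three modes:
  n=1: λ₁ = π² ≈ 9.87
  n=2: λ₂ = 4π² ≈ 39.478 (4× faster decay)
  n=3: λ₃ = 9π² ≈ 88.826 (9× faster decay)
As t → ∞, higher modes decay exponentially faster. The n=1 mode dominates: T ~ c₁ sin(πx) e^{-λ₁t}.
Decay rate: λ₁ = π² ≈ 9.87.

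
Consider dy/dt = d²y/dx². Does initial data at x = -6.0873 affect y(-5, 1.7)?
Yes, for any finite x. The heat equation has infinite propagation speed, so all initial data affects all points at any t > 0.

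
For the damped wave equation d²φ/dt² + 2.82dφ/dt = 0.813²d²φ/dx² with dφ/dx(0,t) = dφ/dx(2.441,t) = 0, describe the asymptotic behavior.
φ → constant (steady state). Damping (γ=2.82) dissipates the nonconstant modes; with Neumann BCs the spatial average obeys M''+γM'=0 and tends to a finite limit.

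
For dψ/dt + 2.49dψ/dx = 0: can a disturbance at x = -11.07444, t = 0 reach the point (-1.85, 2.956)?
No. Only data at x = -9.21044 affects (-1.85, 2.956). Advection has one-way propagation along characteristics.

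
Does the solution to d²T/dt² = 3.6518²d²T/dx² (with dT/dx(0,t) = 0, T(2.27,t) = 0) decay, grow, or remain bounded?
T oscillates (no decay). Energy is conserved; the solution oscillates indefinitely as standing waves.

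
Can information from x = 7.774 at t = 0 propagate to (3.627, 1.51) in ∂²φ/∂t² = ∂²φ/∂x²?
No. The domain of dependence is [2.117, 5.137], and 7.774 is outside this interval.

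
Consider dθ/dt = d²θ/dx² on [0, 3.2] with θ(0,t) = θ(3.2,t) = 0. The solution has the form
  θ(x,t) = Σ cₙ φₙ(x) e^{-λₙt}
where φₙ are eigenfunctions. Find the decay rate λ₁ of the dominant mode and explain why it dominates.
Eigenvalues: λₙ = n²π²/3.2².
First three modes:
  n=1: λ₁ = π²/3.2² ≈ 0.964
  n=2: λ₂ = 4π²/3.2² ≈ 3.855 (4× faster decay)
  n=3: λ₃ = 9π²/3.2² ≈ 8.674 (9× faster decay)
As t → ∞, higher modes decay exponentially faster. The n=1 mode dominates: θ ~ c₁ sin(πx/3.2) e^{-λ₁t}.
Decay rate: λ₁ = π²/3.2² ≈ 0.964.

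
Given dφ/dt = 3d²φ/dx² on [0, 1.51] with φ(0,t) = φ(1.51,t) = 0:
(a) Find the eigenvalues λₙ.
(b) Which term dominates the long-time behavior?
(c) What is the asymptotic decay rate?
Eigenvalues: λₙ = 3n²π²/1.51².
First three modes:
  n=1: λ₁ = 3π²/1.51² ≈ 12.986
  n=2: λ₂ = 12π²/1.51² ≈ 51.943 (4× faster decay)
  n=3: λ₃ = 27π²/1.51² ≈ 116.872 (9× faster decay)
As t → ∞, higher modes decay exponentially faster. The n=1 mode dominates: φ ~ c₁ sin(πx/1.51) e^{-λ₁t}.
Decay rate: λ₁ = 3π²/1.51² ≈ 12.986.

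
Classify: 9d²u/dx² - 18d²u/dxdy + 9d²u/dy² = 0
Parabolic (discriminant = 0).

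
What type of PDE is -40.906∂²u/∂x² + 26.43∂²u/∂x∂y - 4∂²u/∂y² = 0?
With A = -40.906, B = 26.43, C = -4, the discriminant is 44.0489. This is a hyperbolic PDE.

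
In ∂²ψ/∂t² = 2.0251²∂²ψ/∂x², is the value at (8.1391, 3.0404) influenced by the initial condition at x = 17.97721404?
No. The domain of dependence is [1.98198596, 14.29621404], and 17.97721404 is outside this interval.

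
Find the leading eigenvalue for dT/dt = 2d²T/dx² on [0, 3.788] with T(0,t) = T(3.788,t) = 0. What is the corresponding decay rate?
Eigenvalues: λₙ = 2n²π²/3.788².
First three modes:
  n=1: λ₁ = 2π²/3.788² ≈ 1.376
  n=2: λ₂ = 8π²/3.788² ≈ 5.503 (4× faster decay)
  n=3: λ₃ = 18π²/3.788² ≈ 12.381 (9× faster decay)
As t → ∞, higher modes decay exponentially faster. The n=1 mode dominates: T ~ c₁ sin(πx/3.788) e^{-λ₁t}.
Decay rate: λ₁ = 2π²/3.788² ≈ 1.376.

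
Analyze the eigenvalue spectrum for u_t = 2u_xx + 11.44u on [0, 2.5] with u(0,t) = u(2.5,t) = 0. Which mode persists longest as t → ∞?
Eigenvalues: λₙ = 2n²π²/2.5² - 11.44.
First three modes:
  n=1: λ₁ = 2π²/2.5² - 11.44 ≈ -8.282
  n=2: λ₂ = 8π²/2.5² - 11.44 ≈ 1.193
  n=3: λ₃ = 18π²/2.5² - 11.44 ≈ 16.984
Since 2π²/2.5² ≈ 3.158 < 11.44, λ₁ < 0.
The n=1 mode grows fastest (−λₙ is largest for n=1) → dominates.
Asymptotic: u ~ c₁ sin(πx/2.5) e^{8.282t} (exponential growth at rate −λ₁ ≈ 8.282).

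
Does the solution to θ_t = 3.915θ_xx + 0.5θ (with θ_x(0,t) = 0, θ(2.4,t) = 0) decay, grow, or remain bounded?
θ → 0. Diffusion dominates reaction (r=0.5 < κπ²/(4L²)≈1.68); solution decays.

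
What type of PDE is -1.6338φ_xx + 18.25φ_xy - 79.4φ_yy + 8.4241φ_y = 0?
With A = -1.6338, B = 18.25, C = -79.4, the discriminant is -185.83238. This is an elliptic PDE.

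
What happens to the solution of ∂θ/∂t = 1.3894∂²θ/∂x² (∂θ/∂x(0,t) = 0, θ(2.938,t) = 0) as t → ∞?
θ → 0. Heat escapes through the Dirichlet boundary.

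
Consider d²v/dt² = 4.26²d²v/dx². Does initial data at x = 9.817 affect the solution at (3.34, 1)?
No. The domain of dependence is [-0.92, 7.6], and 9.817 is outside this interval.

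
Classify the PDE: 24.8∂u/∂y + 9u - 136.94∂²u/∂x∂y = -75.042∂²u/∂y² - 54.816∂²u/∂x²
Rewriting in standard form: 54.816∂²u/∂x² - 136.94∂²u/∂x∂y + 75.042∂²u/∂y² + 24.8∂u/∂y + 9u = 0. A = 54.816, B = -136.94, C = 75.042. Discriminant B² - 4AC = 2298.554512. Since 2298.554512 > 0, hyperbolic.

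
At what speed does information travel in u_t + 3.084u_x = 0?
Speed = 3.084. Information travels along x - 3.084t = const (rightward).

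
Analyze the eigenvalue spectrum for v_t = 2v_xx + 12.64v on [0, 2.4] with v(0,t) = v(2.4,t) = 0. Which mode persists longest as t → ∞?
Eigenvalues: λₙ = 2n²π²/2.4² - 12.64.
First three modes:
  n=1: λ₁ = 2π²/2.4² - 12.64 ≈ -9.213
  n=2: λ₂ = 8π²/2.4² - 12.64 ≈ 1.068
  n=3: λ₃ = 18π²/2.4² - 12.64 ≈ 18.203
Since 2π²/2.4² ≈ 3.427 < 12.64, λ₁ < 0.
The n=1 mode grows fastest (−λₙ is largest for n=1) → dominates.
Asymptotic: v ~ c₁ sin(πx/2.4) e^{9.213t} (exponential growth at rate −λ₁ ≈ 9.213).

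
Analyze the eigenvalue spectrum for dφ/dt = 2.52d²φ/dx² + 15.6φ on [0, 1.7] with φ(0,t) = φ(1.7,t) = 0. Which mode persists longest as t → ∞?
Eigenvalues: λₙ = 2.52n²π²/1.7² - 15.6.
First three modes:
  n=1: λ₁ = 2.52π²/1.7² - 15.6 ≈ -6.994
  n=2: λ₂ = 10.08π²/1.7² - 15.6 ≈ 18.824
  n=3: λ₃ = 22.68π²/1.7² - 15.6 ≈ 61.854
Since 2.52π²/1.7² ≈ 8.606 < 15.6, λ₁ < 0.
The n=1 mode grows fastest (−λₙ is largest for n=1) → dominates.
Asymptotic: φ ~ c₁ sin(πx/1.7) e^{6.994t} (exponential growth at rate −λ₁ ≈ 6.994).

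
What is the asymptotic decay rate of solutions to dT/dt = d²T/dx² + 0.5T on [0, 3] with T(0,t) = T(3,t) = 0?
Eigenvalues: λₙ = n²π²/3² - 0.5.
First three modes:
  n=1: λ₁ = π²/3² - 0.5 ≈ 0.597
  n=2: λ₂ = 4π²/3² - 0.5 ≈ 3.886
  n=3: λ₃ = 9π²/3² - 0.5 ≈ 9.37
Since π²/3² ≈ 1.097 > 0.5, all λₙ > 0.
The n=1 mode decays slowest → dominates as t → ∞.
Asymptotic: T ~ c₁ sin(πx/3) e^{-λ₁t} with decay rate λ₁ ≈ 0.597.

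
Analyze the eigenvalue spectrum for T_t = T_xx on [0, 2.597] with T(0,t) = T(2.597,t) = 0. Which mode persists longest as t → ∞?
Eigenvalues: λₙ = n²π²/2.597².
First three modes:
  n=1: λ₁ = π²/2.597² ≈ 1.463
  n=2: λ₂ = 4π²/2.597² ≈ 5.854 (4× faster decay)
  n=3: λ₃ = 9π²/2.597² ≈ 13.17 (9× faster decay)
As t → ∞, higher modes decay exponentially faster. The n=1 mode dominates: T ~ c₁ sin(πx/2.597) e^{-λ₁t}.
Decay rate: λ₁ = π²/2.597² ≈ 1.463.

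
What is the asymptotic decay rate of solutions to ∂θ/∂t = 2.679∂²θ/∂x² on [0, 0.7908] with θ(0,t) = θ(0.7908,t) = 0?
Eigenvalues: λₙ = 2.679n²π²/0.7908².
First three modes:
  n=1: λ₁ = 2.679π²/0.7908² ≈ 42.28
  n=2: λ₂ = 10.716π²/0.7908² ≈ 169.122 (4× faster decay)
  n=3: λ₃ = 24.111π²/0.7908² ≈ 380.524 (9× faster decay)
As t → ∞, higher modes decay exponentially faster. The n=1 mode dominates: θ ~ c₁ sin(πx/0.7908) e^{-λ₁t}.
Decay rate: λ₁ = 2.679π²/0.7908² ≈ 42.28.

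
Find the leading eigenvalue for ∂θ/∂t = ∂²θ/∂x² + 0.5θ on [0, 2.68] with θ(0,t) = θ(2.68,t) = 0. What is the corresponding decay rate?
Eigenvalues: λₙ = n²π²/2.68² - 0.5.
First three modes:
  n=1: λ₁ = π²/2.68² - 0.5 ≈ 0.874
  n=2: λ₂ = 4π²/2.68² - 0.5 ≈ 4.997
  n=3: λ₃ = 9π²/2.68² - 0.5 ≈ 11.867
Since π²/2.68² ≈ 1.374 > 0.5, all λₙ > 0.
The n=1 mode decays slowest → dominates as t → ∞.
Asymptotic: θ ~ c₁ sin(πx/2.68) e^{-λ₁t} with decay rate λ₁ ≈ 0.874.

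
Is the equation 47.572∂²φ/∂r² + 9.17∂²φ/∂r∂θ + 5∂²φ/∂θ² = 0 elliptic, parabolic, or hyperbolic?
Computing B² - 4AC with A = 47.572, B = 9.17, C = 5: discriminant = -867.3511 (negative). Answer: elliptic.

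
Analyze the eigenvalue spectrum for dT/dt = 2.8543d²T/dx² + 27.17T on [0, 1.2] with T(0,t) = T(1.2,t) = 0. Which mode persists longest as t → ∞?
Eigenvalues: λₙ = 2.8543n²π²/1.2² - 27.17.
First three modes:
  n=1: λ₁ = 2.8543π²/1.2² - 27.17 ≈ -7.607
  n=2: λ₂ = 11.4172π²/1.2² - 27.17 ≈ 51.082
  n=3: λ₃ = 25.6887π²/1.2² - 27.17 ≈ 148.898
Since 2.8543π²/1.2² ≈ 19.563 < 27.17, λ₁ < 0.
The n=1 mode grows fastest (−λₙ is largest for n=1) → dominates.
Asymptotic: T ~ c₁ sin(πx/1.2) e^{7.607t} (exponential growth at rate −λ₁ ≈ 7.607).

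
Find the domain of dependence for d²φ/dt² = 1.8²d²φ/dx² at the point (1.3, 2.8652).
Domain of dependence: [-3.85736, 6.45736]. Signals travel at speed 1.8, so data within |x - 1.3| ≤ 1.8·2.8652 = 5.15736 can reach the point.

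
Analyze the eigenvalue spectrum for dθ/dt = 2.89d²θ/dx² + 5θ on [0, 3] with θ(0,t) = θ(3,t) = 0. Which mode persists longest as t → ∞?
Eigenvalues: λₙ = 2.89n²π²/3² - 5.
First three modes:
  n=1: λ₁ = 2.89π²/3² - 5 ≈ -1.831
  n=2: λ₂ = 11.56π²/3² - 5 ≈ 7.677
  n=3: λ₃ = 26.01π²/3² - 5 ≈ 23.523
Since 2.89π²/3² ≈ 3.169 < 5, λ₁ < 0.
The n=1 mode grows fastest (−λₙ is largest for n=1) → dominates.
Asymptotic: θ ~ c₁ sin(πx/3) e^{1.831t} (exponential growth at rate −λ₁ ≈ 1.831).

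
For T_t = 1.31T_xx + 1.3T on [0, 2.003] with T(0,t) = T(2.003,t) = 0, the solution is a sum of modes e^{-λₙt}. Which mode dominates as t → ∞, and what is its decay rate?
Eigenvalues: λₙ = 1.31n²π²/2.003² - 1.3.
First three modes:
  n=1: λ₁ = 1.31π²/2.003² - 1.3 ≈ 1.923
  n=2: λ₂ = 5.24π²/2.003² - 1.3 ≈ 11.59
  n=3: λ₃ = 11.79π²/2.003² - 1.3 ≈ 27.704
Since 1.31π²/2.003² ≈ 3.223 > 1.3, all λₙ > 0.
The n=1 mode decays slowest → dominates as t → ∞.
Asymptotic: T ~ c₁ sin(πx/2.003) e^{-λ₁t} with decay rate λ₁ ≈ 1.923.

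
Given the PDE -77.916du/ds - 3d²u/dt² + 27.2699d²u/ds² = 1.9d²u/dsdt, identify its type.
Rewriting in standard form: 27.2699d²u/ds² - 1.9d²u/dsdt - 3d²u/dt² - 77.916du/ds = 0. The second-order coefficients are A = 27.2699, B = -1.9, C = -3. Since B² - 4AC = 330.8488 > 0, this is a hyperbolic PDE.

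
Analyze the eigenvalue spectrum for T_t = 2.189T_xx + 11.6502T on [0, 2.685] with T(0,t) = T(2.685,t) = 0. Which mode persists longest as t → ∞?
Eigenvalues: λₙ = 2.189n²π²/2.685² - 11.6502.
First three modes:
  n=1: λ₁ = 2.189π²/2.685² - 11.6502 ≈ -8.653
  n=2: λ₂ = 8.756π²/2.685² - 11.6502 ≈ 0.337
  n=3: λ₃ = 19.701π²/2.685² - 11.6502 ≈ 15.321
Since 2.189π²/2.685² ≈ 2.997 < 11.6502, λ₁ < 0.
The n=1 mode grows fastest (−λₙ is largest for n=1) → dominates.
Asymptotic: T ~ c₁ sin(πx/2.685) e^{8.653t} (exponential growth at rate −λ₁ ≈ 8.653).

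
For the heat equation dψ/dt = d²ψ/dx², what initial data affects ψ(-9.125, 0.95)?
The entire real line. The heat equation has infinite propagation speed: any initial disturbance instantly affects all points (though exponentially small far away).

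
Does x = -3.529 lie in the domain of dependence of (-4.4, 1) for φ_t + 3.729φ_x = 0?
No. Only data at x = -8.129 affects (-4.4, 1). Advection has one-way propagation along characteristics.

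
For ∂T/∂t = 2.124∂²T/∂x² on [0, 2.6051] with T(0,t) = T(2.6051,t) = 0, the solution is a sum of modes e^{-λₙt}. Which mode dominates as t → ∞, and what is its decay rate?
Eigenvalues: λₙ = 2.124n²π²/2.6051².
First three modes:
  n=1: λ₁ = 2.124π²/2.6051² ≈ 3.089
  n=2: λ₂ = 8.496π²/2.6051² ≈ 12.356 (4× faster decay)
  n=3: λ₃ = 19.116π²/2.6051² ≈ 27.8 (9× faster decay)
As t → ∞, higher modes decay exponentially faster. The n=1 mode dominates: T ~ c₁ sin(πx/2.6051) e^{-λ₁t}.
Decay rate: λ₁ = 2.124π²/2.6051² ≈ 3.089.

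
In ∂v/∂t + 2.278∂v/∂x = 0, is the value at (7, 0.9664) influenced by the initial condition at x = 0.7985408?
No. Only data at x = 4.7985408 affects (7, 0.9664). Advection has one-way propagation along characteristics.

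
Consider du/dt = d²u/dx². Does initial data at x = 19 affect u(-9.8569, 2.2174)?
Yes, for any finite x. The heat equation has infinite propagation speed, so all initial data affects all points at any t > 0.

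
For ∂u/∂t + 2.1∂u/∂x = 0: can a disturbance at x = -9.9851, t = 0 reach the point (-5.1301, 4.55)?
No. Only data at x = -14.6851 affects (-5.1301, 4.55). Advection has one-way propagation along characteristics.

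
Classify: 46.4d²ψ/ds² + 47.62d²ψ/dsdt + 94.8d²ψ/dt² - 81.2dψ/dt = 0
Elliptic (discriminant = -15327.2156).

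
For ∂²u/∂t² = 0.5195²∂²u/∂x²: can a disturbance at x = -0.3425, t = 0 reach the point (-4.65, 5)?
No. The domain of dependence is [-7.2475, -2.0525], and -0.3425 is outside this interval.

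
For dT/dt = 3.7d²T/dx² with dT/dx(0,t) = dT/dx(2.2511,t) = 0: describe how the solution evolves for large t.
T → constant (steady state). Heat is conserved (no flux at boundaries); solution approaches the spatial average.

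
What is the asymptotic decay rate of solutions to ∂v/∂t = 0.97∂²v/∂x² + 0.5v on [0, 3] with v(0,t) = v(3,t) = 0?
Eigenvalues: λₙ = 0.97n²π²/3² - 0.5.
First three modes:
  n=1: λ₁ = 0.97π²/3² - 0.5 ≈ 0.564
  n=2: λ₂ = 3.88π²/3² - 0.5 ≈ 3.755
  n=3: λ₃ = 8.73π²/3² - 0.5 ≈ 9.074
Since 0.97π²/3² ≈ 1.064 > 0.5, all λₙ > 0.
The n=1 mode decays slowest → dominates as t → ∞.
Asymptotic: v ~ c₁ sin(πx/3) e^{-λ₁t} with decay rate λ₁ ≈ 0.564.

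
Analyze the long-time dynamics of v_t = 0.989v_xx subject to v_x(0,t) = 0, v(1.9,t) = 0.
Long-time behavior: v → 0. Heat escapes through the Dirichlet boundary.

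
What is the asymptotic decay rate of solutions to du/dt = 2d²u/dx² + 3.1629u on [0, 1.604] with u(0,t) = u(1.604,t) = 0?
Eigenvalues: λₙ = 2n²π²/1.604² - 3.1629.
First three modes:
  n=1: λ₁ = 2π²/1.604² - 3.1629 ≈ 4.509
  n=2: λ₂ = 8π²/1.604² - 3.1629 ≈ 27.526
  n=3: λ₃ = 18π²/1.604² - 3.1629 ≈ 65.887
Since 2π²/1.604² ≈ 7.672 > 3.1629, all λₙ > 0.
The n=1 mode decays slowest → dominates as t → ∞.
Asymptotic: u ~ c₁ sin(πx/1.604) e^{-λ₁t} with decay rate λ₁ ≈ 4.509.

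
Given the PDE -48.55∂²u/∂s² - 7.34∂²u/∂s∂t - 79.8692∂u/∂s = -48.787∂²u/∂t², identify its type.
Rewriting in standard form: -48.55∂²u/∂s² - 7.34∂²u/∂s∂t + 48.787∂²u/∂t² - 79.8692∂u/∂s = 0. The second-order coefficients are A = -48.55, B = -7.34, C = 48.787. Since B² - 4AC = 9528.311 > 0, this is a hyperbolic PDE.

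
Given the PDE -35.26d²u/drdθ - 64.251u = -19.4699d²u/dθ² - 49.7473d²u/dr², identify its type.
Rewriting in standard form: 49.7473d²u/dr² - 35.26d²u/drdθ + 19.4699d²u/dθ² - 64.251u = 0. The second-order coefficients are A = 49.7473, B = -35.26, C = 19.4699. Since B² - 4AC = -2631.03222508 < 0, this is an elliptic PDE.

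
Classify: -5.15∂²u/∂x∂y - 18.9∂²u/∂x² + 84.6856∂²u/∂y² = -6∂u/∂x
Rewriting in standard form: -18.9∂²u/∂x² - 5.15∂²u/∂x∂y + 84.6856∂²u/∂y² + 6∂u/∂x = 0. Hyperbolic (discriminant = 6428.75386).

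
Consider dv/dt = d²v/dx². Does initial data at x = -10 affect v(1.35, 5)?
Yes, for any finite x. The heat equation has infinite propagation speed, so all initial data affects all points at any t > 0.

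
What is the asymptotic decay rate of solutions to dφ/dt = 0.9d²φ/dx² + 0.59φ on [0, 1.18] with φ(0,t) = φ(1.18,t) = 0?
Eigenvalues: λₙ = 0.9n²π²/1.18² - 0.59.
First three modes:
  n=1: λ₁ = 0.9π²/1.18² - 0.59 ≈ 5.789
  n=2: λ₂ = 3.6π²/1.18² - 0.59 ≈ 24.928
  n=3: λ₃ = 8.1π²/1.18² - 0.59 ≈ 56.824
Since 0.9π²/1.18² ≈ 6.379 > 0.59, all λₙ > 0.
The n=1 mode decays slowest → dominates as t → ∞.
Asymptotic: φ ~ c₁ sin(πx/1.18) e^{-λ₁t} with decay rate λ₁ ≈ 5.789.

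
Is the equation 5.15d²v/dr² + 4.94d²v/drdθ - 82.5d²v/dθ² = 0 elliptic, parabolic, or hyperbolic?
Computing B² - 4AC with A = 5.15, B = 4.94, C = -82.5: discriminant = 1723.9036 (positive). Answer: hyperbolic.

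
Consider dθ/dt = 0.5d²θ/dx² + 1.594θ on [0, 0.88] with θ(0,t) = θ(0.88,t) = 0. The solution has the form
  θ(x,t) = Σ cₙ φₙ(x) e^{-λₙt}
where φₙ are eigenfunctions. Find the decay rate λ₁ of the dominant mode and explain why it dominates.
Eigenvalues: λₙ = 0.5n²π²/0.88² - 1.594.
First three modes:
  n=1: λ₁ = 0.5π²/0.88² - 1.594 ≈ 4.778
  n=2: λ₂ = 2π²/0.88² - 1.594 ≈ 23.896
  n=3: λ₃ = 4.5π²/0.88² - 1.594 ≈ 55.758
Since 0.5π²/0.88² ≈ 6.372 > 1.594, all λₙ > 0.
The n=1 mode decays slowest → dominates as t → ∞.
Asymptotic: θ ~ c₁ sin(πx/0.88) e^{-λ₁t} with decay rate λ₁ ≈ 4.778.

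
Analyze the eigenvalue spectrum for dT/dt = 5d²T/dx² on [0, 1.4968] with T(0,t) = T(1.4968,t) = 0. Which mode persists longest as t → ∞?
Eigenvalues: λₙ = 5n²π²/1.4968².
First three modes:
  n=1: λ₁ = 5π²/1.4968² ≈ 22.026
  n=2: λ₂ = 20π²/1.4968² ≈ 88.105 (4× faster decay)
  n=3: λ₃ = 45π²/1.4968² ≈ 198.237 (9× faster decay)
As t → ∞, higher modes decay exponentially faster. The n=1 mode dominates: T ~ c₁ sin(πx/1.4968) e^{-λ₁t}.
Decay rate: λ₁ = 5π²/1.4968² ≈ 22.026.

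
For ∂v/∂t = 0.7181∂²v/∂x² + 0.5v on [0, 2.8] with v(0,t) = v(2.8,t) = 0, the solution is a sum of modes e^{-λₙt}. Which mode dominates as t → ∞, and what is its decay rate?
Eigenvalues: λₙ = 0.7181n²π²/2.8² - 0.5.
First three modes:
  n=1: λ₁ = 0.7181π²/2.8² - 0.5 ≈ 0.404
  n=2: λ₂ = 2.8724π²/2.8² - 0.5 ≈ 3.116
  n=3: λ₃ = 6.4629π²/2.8² - 0.5 ≈ 7.636
Since 0.7181π²/2.8² ≈ 0.904 > 0.5, all λₙ > 0.
The n=1 mode decays slowest → dominates as t → ∞.
Asymptotic: v ~ c₁ sin(πx/2.8) e^{-λ₁t} with decay rate λ₁ ≈ 0.404.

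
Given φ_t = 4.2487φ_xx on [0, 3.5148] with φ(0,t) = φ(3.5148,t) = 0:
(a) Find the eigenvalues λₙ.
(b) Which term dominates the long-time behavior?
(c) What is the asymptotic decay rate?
Eigenvalues: λₙ = 4.2487n²π²/3.5148².
First three modes:
  n=1: λ₁ = 4.2487π²/3.5148² ≈ 3.394
  n=2: λ₂ = 16.9948π²/3.5148² ≈ 13.577 (4× faster decay)
  n=3: λ₃ = 38.2383π²/3.5148² ≈ 30.549 (9× faster decay)
As t → ∞, higher modes decay exponentially faster. The n=1 mode dominates: φ ~ c₁ sin(πx/3.5148) e^{-λ₁t}.
Decay rate: λ₁ = 4.2487π²/3.5148² ≈ 3.394.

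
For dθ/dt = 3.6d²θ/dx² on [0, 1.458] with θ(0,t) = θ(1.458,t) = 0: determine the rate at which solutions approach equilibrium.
Eigenvalues: λₙ = 3.6n²π²/1.458².
First three modes:
  n=1: λ₁ = 3.6π²/1.458² ≈ 16.714
  n=2: λ₂ = 14.4π²/1.458² ≈ 66.857 (4× faster decay)
  n=3: λ₃ = 32.4π²/1.458² ≈ 150.428 (9× faster decay)
As t → ∞, higher modes decay exponentially faster. The n=1 mode dominates: θ ~ c₁ sin(πx/1.458) e^{-λ₁t}.
Decay rate: λ₁ = 3.6π²/1.458² ≈ 16.714.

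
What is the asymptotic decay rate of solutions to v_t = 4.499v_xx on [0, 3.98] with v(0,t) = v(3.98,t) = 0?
Eigenvalues: λₙ = 4.499n²π²/3.98².
First three modes:
  n=1: λ₁ = 4.499π²/3.98² ≈ 2.803
  n=2: λ₂ = 17.996π²/3.98² ≈ 11.213 (4× faster decay)
  n=3: λ₃ = 40.491π²/3.98² ≈ 25.229 (9× faster decay)
As t → ∞, higher modes decay exponentially faster. The n=1 mode dominates: v ~ c₁ sin(πx/3.98) e^{-λ₁t}.
Decay rate: λ₁ = 4.499π²/3.98² ≈ 2.803.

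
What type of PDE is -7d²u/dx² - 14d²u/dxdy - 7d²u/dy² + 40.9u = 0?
With A = -7, B = -14, C = -7, the discriminant is 0. This is a parabolic PDE.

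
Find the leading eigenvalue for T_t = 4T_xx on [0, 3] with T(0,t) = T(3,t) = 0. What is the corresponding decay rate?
Eigenvalues: λₙ = 4n²π²/3².
First three modes:
  n=1: λ₁ = 4π²/3² ≈ 4.386
  n=2: λ₂ = 16π²/3² ≈ 17.546 (4× faster decay)
  n=3: λ₃ = 36π²/3² ≈ 39.478 (9× faster decay)
As t → ∞, higher modes decay exponentially faster. The n=1 mode dominates: T ~ c₁ sin(πx/3) e^{-λ₁t}.
Decay rate: λ₁ = 4π²/3² ≈ 4.386.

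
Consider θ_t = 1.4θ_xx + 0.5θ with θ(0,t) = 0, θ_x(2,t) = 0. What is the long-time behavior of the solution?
As t → ∞, θ → 0. Diffusion dominates reaction (r=0.5 < κπ²/(4L²)≈0.86); solution decays.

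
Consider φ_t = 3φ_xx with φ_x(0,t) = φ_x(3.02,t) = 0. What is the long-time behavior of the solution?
As t → ∞, φ → constant (steady state). Heat is conserved (no flux at boundaries); solution approaches the spatial average.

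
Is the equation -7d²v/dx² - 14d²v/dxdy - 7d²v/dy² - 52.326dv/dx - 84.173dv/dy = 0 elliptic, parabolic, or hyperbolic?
Computing B² - 4AC with A = -7, B = -14, C = -7: discriminant = 0 (zero). Answer: parabolic.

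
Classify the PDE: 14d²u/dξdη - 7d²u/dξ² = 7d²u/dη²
Rewriting in standard form: -7d²u/dξ² + 14d²u/dξdη - 7d²u/dη² = 0. A = -7, B = 14, C = -7. Discriminant B² - 4AC = 0. Since 0 = 0, parabolic.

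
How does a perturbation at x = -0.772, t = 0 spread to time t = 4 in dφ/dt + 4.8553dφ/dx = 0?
At x = 18.6492. The characteristic carries data from (-0.772, 0) to (18.6492, 4).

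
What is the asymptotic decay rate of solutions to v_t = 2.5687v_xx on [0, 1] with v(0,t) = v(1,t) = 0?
Eigenvalues: λₙ = 2.5687n²π².
First three modes:
  n=1: λ₁ = 2.5687π² ≈ 25.352
  n=2: λ₂ = 10.2748π² ≈ 101.408 (4× faster decay)
  n=3: λ₃ = 23.1183π² ≈ 228.168 (9× faster decay)
As t → ∞, higher modes decay exponentially faster. The n=1 mode dominates: v ~ c₁ sin(πx) e^{-λ₁t}.
Decay rate: λ₁ = 2.5687π² ≈ 25.352.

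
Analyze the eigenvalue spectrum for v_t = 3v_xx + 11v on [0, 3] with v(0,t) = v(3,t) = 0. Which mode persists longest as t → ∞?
Eigenvalues: λₙ = 3n²π²/3² - 11.
First three modes:
  n=1: λ₁ = 3π²/3² - 11 ≈ -7.71
  n=2: λ₂ = 12π²/3² - 11 ≈ 2.159
  n=3: λ₃ = 27π²/3² - 11 ≈ 18.609
Since 3π²/3² ≈ 3.29 < 11, λ₁ < 0.
The n=1 mode grows fastest (−λₙ is largest for n=1) → dominates.
Asymptotic: v ~ c₁ sin(πx/3) e^{7.71t} (exponential growth at rate −λ₁ ≈ 7.71).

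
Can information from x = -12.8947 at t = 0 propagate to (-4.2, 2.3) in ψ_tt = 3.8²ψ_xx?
Yes. The domain of dependence is [-12.94, 4.54], and -12.8947 ∈ [-12.94, 4.54].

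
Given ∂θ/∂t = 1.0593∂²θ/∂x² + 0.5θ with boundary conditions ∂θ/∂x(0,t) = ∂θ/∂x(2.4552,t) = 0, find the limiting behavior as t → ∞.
θ grows unboundedly. With Neumann BCs the constant mode has diffusion eigenvalue 0, so any r > 0 makes it grow like e^(0.5t); solution grows exponentially.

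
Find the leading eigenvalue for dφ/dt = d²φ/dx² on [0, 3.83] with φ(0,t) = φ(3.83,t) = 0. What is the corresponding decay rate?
Eigenvalues: λₙ = n²π²/3.83².
First three modes:
  n=1: λ₁ = π²/3.83² ≈ 0.673
  n=2: λ₂ = 4π²/3.83² ≈ 2.691 (4× faster decay)
  n=3: λ₃ = 9π²/3.83² ≈ 6.055 (9× faster decay)
As t → ∞, higher modes decay exponentially faster. The n=1 mode dominates: φ ~ c₁ sin(πx/3.83) e^{-λ₁t}.
Decay rate: λ₁ = π²/3.83² ≈ 0.673.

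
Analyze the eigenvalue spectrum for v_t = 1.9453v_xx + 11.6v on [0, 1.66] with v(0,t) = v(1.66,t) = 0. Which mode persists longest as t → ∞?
Eigenvalues: λₙ = 1.9453n²π²/1.66² - 11.6.
First three modes:
  n=1: λ₁ = 1.9453π²/1.66² - 11.6 ≈ -4.633
  n=2: λ₂ = 7.7812π²/1.66² - 11.6 ≈ 16.27
  n=3: λ₃ = 17.5077π²/1.66² - 11.6 ≈ 51.107
Since 1.9453π²/1.66² ≈ 6.967 < 11.6, λ₁ < 0.
The n=1 mode grows fastest (−λₙ is largest for n=1) → dominates.
Asymptotic: v ~ c₁ sin(πx/1.66) e^{4.633t} (exponential growth at rate −λ₁ ≈ 4.633).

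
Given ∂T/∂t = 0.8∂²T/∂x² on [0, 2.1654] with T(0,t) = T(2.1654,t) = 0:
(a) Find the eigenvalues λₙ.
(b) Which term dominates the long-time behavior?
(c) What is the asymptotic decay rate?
Eigenvalues: λₙ = 0.8n²π²/2.1654².
First three modes:
  n=1: λ₁ = 0.8π²/2.1654² ≈ 1.684
  n=2: λ₂ = 3.2π²/2.1654² ≈ 6.736 (4× faster decay)
  n=3: λ₃ = 7.2π²/2.1654² ≈ 15.155 (9× faster decay)
As t → ∞, higher modes decay exponentially faster. The n=1 mode dominates: T ~ c₁ sin(πx/2.1654) e^{-λ₁t}.
Decay rate: λ₁ = 0.8π²/2.1654² ≈ 1.684.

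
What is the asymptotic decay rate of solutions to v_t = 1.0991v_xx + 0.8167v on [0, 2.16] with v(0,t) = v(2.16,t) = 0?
Eigenvalues: λₙ = 1.0991n²π²/2.16² - 0.8167.
First three modes:
  n=1: λ₁ = 1.0991π²/2.16² - 0.8167 ≈ 1.508
  n=2: λ₂ = 4.3964π²/2.16² - 0.8167 ≈ 8.483
  n=3: λ₃ = 9.8919π²/2.16² - 0.8167 ≈ 20.109
Since 1.0991π²/2.16² ≈ 2.325 > 0.8167, all λₙ > 0.
The n=1 mode decays slowest → dominates as t → ∞.
Asymptotic: v ~ c₁ sin(πx/2.16) e^{-λ₁t} with decay rate λ₁ ≈ 1.508.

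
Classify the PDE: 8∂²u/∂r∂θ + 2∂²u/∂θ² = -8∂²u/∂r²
Rewriting in standard form: 8∂²u/∂r² + 8∂²u/∂r∂θ + 2∂²u/∂θ² = 0. A = 8, B = 8, C = 2. Discriminant B² - 4AC = 0. Since 0 = 0, parabolic.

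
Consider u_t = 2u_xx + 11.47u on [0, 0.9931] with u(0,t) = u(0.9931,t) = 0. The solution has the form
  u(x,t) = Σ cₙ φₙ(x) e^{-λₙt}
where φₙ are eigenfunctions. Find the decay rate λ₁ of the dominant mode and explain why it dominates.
Eigenvalues: λₙ = 2n²π²/0.9931² - 11.47.
First three modes:
  n=1: λ₁ = 2π²/0.9931² - 11.47 ≈ 8.544
  n=2: λ₂ = 8π²/0.9931² - 11.47 ≈ 68.588
  n=3: λ₃ = 18π²/0.9931² - 11.47 ≈ 168.66
Since 2π²/0.9931² ≈ 20.014 > 11.47, all λₙ > 0.
The n=1 mode decays slowest → dominates as t → ∞.
Asymptotic: u ~ c₁ sin(πx/0.9931) e^{-λ₁t} with decay rate λ₁ ≈ 8.544.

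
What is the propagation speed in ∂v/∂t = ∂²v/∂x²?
Infinite. The heat equation is parabolic, not hyperbolic, so disturbances propagate instantly.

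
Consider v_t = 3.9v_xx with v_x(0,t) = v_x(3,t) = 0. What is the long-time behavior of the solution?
As t → ∞, v → constant (steady state). Heat is conserved (no flux at boundaries); solution approaches the spatial average.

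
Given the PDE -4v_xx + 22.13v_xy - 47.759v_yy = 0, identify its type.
The second-order coefficients are A = -4, B = 22.13, C = -47.759. Since B² - 4AC = -274.4071 < 0, this is an elliptic PDE.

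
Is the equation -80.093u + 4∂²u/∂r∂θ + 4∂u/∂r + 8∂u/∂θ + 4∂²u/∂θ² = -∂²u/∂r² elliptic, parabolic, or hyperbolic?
Rewriting in standard form: ∂²u/∂r² + 4∂²u/∂r∂θ + 4∂²u/∂θ² + 4∂u/∂r + 8∂u/∂θ - 80.093u = 0. Computing B² - 4AC with A = 1, B = 4, C = 4: discriminant = 0 (zero). Answer: parabolic.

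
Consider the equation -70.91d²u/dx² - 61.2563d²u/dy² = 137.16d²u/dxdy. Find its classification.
Rewriting in standard form: -70.91d²u/dx² - 137.16d²u/dxdy - 61.2563d²u/dy² = 0. Hyperbolic. (A = -70.91, B = -137.16, C = -61.2563 gives B² - 4AC = 1438.128668.)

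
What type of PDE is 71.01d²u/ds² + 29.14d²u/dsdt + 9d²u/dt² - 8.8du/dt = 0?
With A = 71.01, B = 29.14, C = 9, the discriminant is -1707.2204. This is an elliptic PDE.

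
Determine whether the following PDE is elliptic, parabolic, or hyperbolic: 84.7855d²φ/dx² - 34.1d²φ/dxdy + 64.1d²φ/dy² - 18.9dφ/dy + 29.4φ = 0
Coefficients: A = 84.7855, B = -34.1, C = 64.1. B² - 4AC = -20576.1922, which is negative, so the equation is elliptic.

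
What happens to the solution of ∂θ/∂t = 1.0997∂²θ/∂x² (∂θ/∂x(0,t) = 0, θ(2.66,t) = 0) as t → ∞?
θ → 0. Heat escapes through the Dirichlet boundary.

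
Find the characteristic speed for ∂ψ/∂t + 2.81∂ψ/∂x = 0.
Speed = 2.81. Information travels along x - 2.81t = const (rightward).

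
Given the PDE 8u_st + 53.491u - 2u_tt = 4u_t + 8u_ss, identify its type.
Rewriting in standard form: -8u_ss + 8u_st - 2u_tt - 4u_t + 53.491u = 0. The second-order coefficients are A = -8, B = 8, C = -2. Since B² - 4AC = 0 = 0, this is a parabolic PDE.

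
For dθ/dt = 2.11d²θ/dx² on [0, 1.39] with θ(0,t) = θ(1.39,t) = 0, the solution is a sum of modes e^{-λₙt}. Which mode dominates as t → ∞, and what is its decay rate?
Eigenvalues: λₙ = 2.11n²π²/1.39².
First three modes:
  n=1: λ₁ = 2.11π²/1.39² ≈ 10.778
  n=2: λ₂ = 8.44π²/1.39² ≈ 43.113 (4× faster decay)
  n=3: λ₃ = 18.99π²/1.39² ≈ 97.005 (9× faster decay)
As t → ∞, higher modes decay exponentially faster. The n=1 mode dominates: θ ~ c₁ sin(πx/1.39) e^{-λ₁t}.
Decay rate: λ₁ = 2.11π²/1.39² ≈ 10.778.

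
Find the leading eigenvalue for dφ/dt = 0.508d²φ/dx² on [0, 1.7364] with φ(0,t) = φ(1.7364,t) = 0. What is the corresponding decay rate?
Eigenvalues: λₙ = 0.508n²π²/1.7364².
First three modes:
  n=1: λ₁ = 0.508π²/1.7364² ≈ 1.663
  n=2: λ₂ = 2.032π²/1.7364² ≈ 6.652 (4× faster decay)
  n=3: λ₃ = 4.572π²/1.7364² ≈ 14.966 (9× faster decay)
As t → ∞, higher modes decay exponentially faster. The n=1 mode dominates: φ ~ c₁ sin(πx/1.7364) e^{-λ₁t}.
Decay rate: λ₁ = 0.508π²/1.7364² ≈ 1.663.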